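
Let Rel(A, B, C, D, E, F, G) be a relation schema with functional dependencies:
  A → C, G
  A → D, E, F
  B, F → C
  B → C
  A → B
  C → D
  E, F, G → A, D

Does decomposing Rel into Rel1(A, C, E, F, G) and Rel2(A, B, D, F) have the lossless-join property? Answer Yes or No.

Yes

The shared attributes are {A, F} and {A, F}⁺ = {A, B, C, D, E, F, G}.
This includes all of Rel1, so the common attributes are a superkey of Rel1 — the join is lossless.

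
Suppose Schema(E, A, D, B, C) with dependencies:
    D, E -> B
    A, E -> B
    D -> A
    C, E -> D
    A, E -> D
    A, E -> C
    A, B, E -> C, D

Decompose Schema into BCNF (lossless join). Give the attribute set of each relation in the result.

{A, D}; {B, C, D, E}

Candidate keys of the original relation: {A, E}, {C, E}, {D, E}.
{A, B, C, D, E}: {D} determines {A, D} here but is not a superkey — split on D -> A, giving {A, D} and {B, C, D, E}.
{A, D}: every determinant is a superkey — BCNF.
{B, C, D, E}: every determinant is a superkey — BCNF.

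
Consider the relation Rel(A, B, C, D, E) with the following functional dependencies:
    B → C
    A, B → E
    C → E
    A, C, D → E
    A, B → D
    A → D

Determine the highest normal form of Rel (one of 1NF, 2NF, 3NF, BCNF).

Candidate key: {A, B}. Prime attributes: {A, B}.
For B → C we have {B}⁺ = {B, C, E}; {B} is not a superkey, so BCNF fails.
B → C determines the non-prime attribute {C} from a non-superkey — 3NF is violated.
The proper key subset {A} of {A, B} determines non-prime {D}, so the relation is not even in 2NF.

1NF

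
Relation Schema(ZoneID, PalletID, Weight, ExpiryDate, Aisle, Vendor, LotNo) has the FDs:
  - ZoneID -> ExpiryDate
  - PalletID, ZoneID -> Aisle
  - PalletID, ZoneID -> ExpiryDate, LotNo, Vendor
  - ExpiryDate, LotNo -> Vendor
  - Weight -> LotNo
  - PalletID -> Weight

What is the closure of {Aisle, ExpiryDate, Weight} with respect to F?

{Aisle, ExpiryDate, LotNo, Vendor, Weight}

Start with {Aisle, ExpiryDate, Weight}.
Weight -> LotNo applies; add {LotNo} → now {Aisle, ExpiryDate, LotNo, Weight}.
ExpiryDate, LotNo -> Vendor applies; add {Vendor} → now {Aisle, ExpiryDate, LotNo, Vendor, Weight}.
No further FD applies.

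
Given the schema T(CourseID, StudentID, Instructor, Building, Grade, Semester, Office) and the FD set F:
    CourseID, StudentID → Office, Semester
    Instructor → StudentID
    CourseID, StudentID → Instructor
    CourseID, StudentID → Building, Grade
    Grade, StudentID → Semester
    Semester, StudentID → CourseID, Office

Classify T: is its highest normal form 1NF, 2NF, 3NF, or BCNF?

3NF

Candidate keys: {CourseID, Instructor}, {CourseID, StudentID}, {Grade, Instructor}, {Grade, StudentID}, {Instructor, Semester}, {Semester, StudentID}. Prime attributes: {CourseID, Grade, Instructor, Semester, StudentID}.
For Instructor → StudentID we have {Instructor}⁺ = {Instructor, StudentID}; {Instructor} is not a superkey, so BCNF fails.
Its right-hand attributes {StudentID} are all prime, as are those of every other non-superkey FD — the relation is in 3NF.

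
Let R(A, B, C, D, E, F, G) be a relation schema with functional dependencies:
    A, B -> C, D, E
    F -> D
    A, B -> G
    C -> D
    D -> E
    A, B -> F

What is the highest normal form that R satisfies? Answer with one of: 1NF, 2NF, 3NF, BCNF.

2NF

Candidate key: {A, B}. Prime attributes: {A, B}.
F -> D: {F}⁺ = {D, E, F}, which is not all of the attributes, so the left side is not a superkey — BCNF is violated.
F -> D has non-prime {D} on the right and a non-superkey on the left, so 3NF fails.
No non-prime attribute depends on a proper subset of any candidate key, so 2NF holds.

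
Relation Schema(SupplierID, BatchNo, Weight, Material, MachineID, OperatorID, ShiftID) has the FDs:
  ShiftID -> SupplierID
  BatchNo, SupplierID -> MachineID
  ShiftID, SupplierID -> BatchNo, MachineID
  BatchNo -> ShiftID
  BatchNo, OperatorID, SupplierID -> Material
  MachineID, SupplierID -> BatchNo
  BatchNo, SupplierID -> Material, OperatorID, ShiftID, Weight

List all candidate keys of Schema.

{BatchNo}⁺ = {BatchNo, MachineID, Material, OperatorID, ShiftID, SupplierID, Weight} — all of the relation — so {BatchNo} is a candidate key.
{ShiftID}⁺ = {BatchNo, MachineID, Material, OperatorID, ShiftID, SupplierID, Weight} — all of the relation — so {ShiftID} is a candidate key.
{MachineID, SupplierID}⁺ = {BatchNo, MachineID, Material, OperatorID, ShiftID, SupplierID, Weight} — all of the relation — so {MachineID, SupplierID} is a candidate key.
Any other superkey properly contains one of these, so there are no further candidate keys.

{BatchNo}, {MachineID, SupplierID}, {ShiftID}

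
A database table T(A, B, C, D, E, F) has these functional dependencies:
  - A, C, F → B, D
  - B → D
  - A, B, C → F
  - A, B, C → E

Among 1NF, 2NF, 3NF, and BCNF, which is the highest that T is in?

1NF

Candidate keys: {A, B, C}, {A, C, F}. Prime attributes: {A, B, C, F}.
B → D breaks BCNF: {B}⁺ = {B, D}, so {B} is not a superkey.
B → D has non-prime {D} on the right and a non-superkey on the left, so 3NF fails.
The proper key subset {B} of {A, B, C} determines non-prime {D}, so the relation is not even in 2NF.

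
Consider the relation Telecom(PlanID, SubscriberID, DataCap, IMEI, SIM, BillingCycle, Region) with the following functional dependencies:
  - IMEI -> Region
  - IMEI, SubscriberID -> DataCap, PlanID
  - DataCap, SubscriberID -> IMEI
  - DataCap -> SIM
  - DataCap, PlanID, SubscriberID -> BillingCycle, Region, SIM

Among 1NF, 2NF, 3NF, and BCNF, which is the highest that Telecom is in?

Candidate keys: {DataCap, SubscriberID}, {IMEI, SubscriberID}. Prime attributes: {DataCap, IMEI, SubscriberID}.
IMEI -> Region: {IMEI}⁺ = {IMEI, Region}, which is not all of the attributes, so the left side is not a superkey — BCNF is violated.
IMEI -> Region has non-prime {Region} on the right and a non-superkey on the left, so 3NF fails.
The proper key subset {DataCap} of {DataCap, SubscriberID} determines non-prime {SIM}, so the relation is not even in 2NF.

1NF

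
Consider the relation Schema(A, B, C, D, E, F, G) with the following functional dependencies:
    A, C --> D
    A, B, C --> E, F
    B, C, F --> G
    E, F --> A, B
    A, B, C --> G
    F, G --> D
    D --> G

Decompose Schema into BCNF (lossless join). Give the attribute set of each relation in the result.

{A, B, E, F}; {A, C, D}; {C, E, F}; {D, G}

Candidate keys of the original relation: {A, B, C}, {C, E, F}.
{A, B, C, D, E, F, G}: {A, C} determines {A, C, D, G} here but is not a superkey — split on A, C --> D, G, giving {A, C, D, G} and {A, B, C, E, F}.
{A, C, D, G}: {D} determines {D, G} here but is not a superkey — split on D --> G, giving {D, G} and {A, C, D}.
{D, G} is in BCNF.
{A, C, D} is in BCNF.
{A, B, C, E, F}: {E, F} determines {A, B, E, F} here but is not a superkey — split on E, F --> A, B, giving {A, B, E, F} and {C, E, F}.
{A, B, E, F} is in BCNF.
{C, E, F} is in BCNF.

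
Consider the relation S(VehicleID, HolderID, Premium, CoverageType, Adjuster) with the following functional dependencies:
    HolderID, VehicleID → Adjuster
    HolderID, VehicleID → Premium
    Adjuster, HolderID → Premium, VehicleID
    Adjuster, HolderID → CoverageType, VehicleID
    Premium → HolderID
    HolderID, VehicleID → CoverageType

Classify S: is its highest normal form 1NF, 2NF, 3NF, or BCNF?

Candidate keys: {Adjuster, HolderID}, {Adjuster, Premium}, {HolderID, VehicleID}, {Premium, VehicleID}. Prime attributes: {Adjuster, HolderID, Premium, VehicleID}.
Premium → HolderID breaks BCNF: {Premium}⁺ = {HolderID, Premium}, so {Premium} is not a superkey.
But every attribute on its right side ({HolderID}) is prime, and the same holds for every other non-superkey FD, so 3NF still holds.

3NF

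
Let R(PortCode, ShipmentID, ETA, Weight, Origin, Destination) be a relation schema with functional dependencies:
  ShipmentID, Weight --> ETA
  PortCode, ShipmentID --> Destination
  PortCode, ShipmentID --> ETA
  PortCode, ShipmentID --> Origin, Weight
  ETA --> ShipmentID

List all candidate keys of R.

{ETA, PortCode}, {PortCode, ShipmentID}

No FD produces {PortCode}, so it must be in every candidate key.
{ETA, PortCode}⁺ = {Destination, ETA, Origin, PortCode, ShipmentID, Weight} — all of the relation — so {ETA, PortCode} is a candidate key.
{PortCode, ShipmentID}⁺ = {Destination, ETA, Origin, PortCode, ShipmentID, Weight} — all of the relation — so {PortCode, ShipmentID} is a candidate key.
No proper subset of any of these is a key, and no other minimal superkey exists.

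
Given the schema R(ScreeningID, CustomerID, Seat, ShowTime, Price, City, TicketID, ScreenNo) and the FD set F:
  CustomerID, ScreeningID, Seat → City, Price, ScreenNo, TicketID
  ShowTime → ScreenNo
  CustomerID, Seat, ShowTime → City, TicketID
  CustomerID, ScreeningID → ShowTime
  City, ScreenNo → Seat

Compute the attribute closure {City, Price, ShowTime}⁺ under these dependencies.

{City, Price, ScreenNo, Seat, ShowTime}

Start with {City, Price, ShowTime}.
ShowTime → ScreenNo applies; add {ScreenNo} → now {City, Price, ScreenNo, ShowTime}.
City, ScreenNo → Seat applies; add {Seat} → now {City, Price, ScreenNo, Seat, ShowTime}.
No further FD applies.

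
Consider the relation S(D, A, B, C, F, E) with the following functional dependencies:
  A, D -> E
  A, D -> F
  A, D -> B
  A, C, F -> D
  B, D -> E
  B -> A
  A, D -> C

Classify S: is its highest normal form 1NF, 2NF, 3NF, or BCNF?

3NF

Candidate keys: {A, C, F}, {A, D}, {B, C, F}, {B, D}. Prime attributes: {A, B, C, D, F}.
B -> A: {B}⁺ = {A, B}, which is not all of the attributes, so the left side is not a superkey — BCNF is violated.
Its right-hand attributes {A} are all prime, as are those of every other non-superkey FD — the relation is in 3NF.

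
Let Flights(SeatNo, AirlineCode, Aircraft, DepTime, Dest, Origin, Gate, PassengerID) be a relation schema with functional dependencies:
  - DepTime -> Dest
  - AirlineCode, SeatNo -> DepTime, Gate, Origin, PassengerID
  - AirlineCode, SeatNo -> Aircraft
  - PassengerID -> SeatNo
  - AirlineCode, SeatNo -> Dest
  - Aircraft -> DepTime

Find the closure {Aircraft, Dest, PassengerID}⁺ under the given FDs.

{Aircraft, DepTime, Dest, PassengerID, SeatNo}

Start with {Aircraft, Dest, PassengerID}.
PassengerID -> SeatNo applies; add {SeatNo} → now {Aircraft, Dest, PassengerID, SeatNo}.
Aircraft -> DepTime applies; add {DepTime} → now {Aircraft, DepTime, Dest, PassengerID, SeatNo}.
No further FD applies.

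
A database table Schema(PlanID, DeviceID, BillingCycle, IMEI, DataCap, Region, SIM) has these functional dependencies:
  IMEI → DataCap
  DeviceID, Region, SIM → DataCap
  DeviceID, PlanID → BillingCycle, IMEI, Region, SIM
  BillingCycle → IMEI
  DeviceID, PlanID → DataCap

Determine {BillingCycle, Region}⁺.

Start with {BillingCycle, Region}.
BillingCycle → IMEI applies; add {IMEI} → now {BillingCycle, IMEI, Region}.
IMEI → DataCap applies; add {DataCap} → now {BillingCycle, DataCap, IMEI, Region}.
No further FD applies.

{BillingCycle, DataCap, IMEI, Region}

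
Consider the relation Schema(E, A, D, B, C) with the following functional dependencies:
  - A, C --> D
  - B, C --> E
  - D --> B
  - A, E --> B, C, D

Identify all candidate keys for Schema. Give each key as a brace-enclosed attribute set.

{A, C}, {A, E}

Attributes never on any right-hand side: {A} — every candidate key must contain it.
{A, C} is a candidate key since {A, C}⁺ = {A, B, C, D, E} covers every attribute.
{A, E} is a candidate key since {A, E}⁺ = {A, B, C, D, E} covers every attribute.
No proper subset of any of these is a key, and no other minimal superkey exists.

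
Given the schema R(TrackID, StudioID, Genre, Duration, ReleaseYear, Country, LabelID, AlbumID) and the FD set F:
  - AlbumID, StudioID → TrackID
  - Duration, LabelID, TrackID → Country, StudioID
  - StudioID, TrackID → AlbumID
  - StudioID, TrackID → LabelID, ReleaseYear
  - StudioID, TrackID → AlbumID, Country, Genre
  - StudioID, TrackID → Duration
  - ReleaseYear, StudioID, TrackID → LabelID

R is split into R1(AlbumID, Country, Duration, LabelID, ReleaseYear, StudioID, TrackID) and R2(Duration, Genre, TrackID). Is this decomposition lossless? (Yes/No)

No

Common attributes: {Duration, TrackID}; their closure is {Duration, TrackID}.
The closure covers neither R1 nor R2 entirely; the join is not lossless.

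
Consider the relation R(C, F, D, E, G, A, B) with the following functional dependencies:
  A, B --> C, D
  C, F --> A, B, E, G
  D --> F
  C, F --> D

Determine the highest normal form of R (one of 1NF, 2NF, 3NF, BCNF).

3NF

Candidate keys: {A, B}, {C, D}, {C, F}. Prime attributes: {A, B, C, D, F}.
For D --> F we have {D}⁺ = {D, F}; {D} is not a superkey, so BCNF fails.
But every attribute on its right side ({F}) is prime, and the same holds for every other non-superkey FD, so 3NF still holds.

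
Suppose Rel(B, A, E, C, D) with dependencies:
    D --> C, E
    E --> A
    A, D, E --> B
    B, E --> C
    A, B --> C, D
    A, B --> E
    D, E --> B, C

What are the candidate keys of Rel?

{A, B}, {B, E}, {D}

{D}⁺ = {A, B, C, D, E} — all of the relation — so {D} is a candidate key.
{A, B}⁺ = {A, B, C, D, E} — all of the relation — so {A, B} is a candidate key.
{B, E}⁺ = {A, B, C, D, E} — all of the relation — so {B, E} is a candidate key.
Any other superkey properly contains one of these, so there are no further candidate keys.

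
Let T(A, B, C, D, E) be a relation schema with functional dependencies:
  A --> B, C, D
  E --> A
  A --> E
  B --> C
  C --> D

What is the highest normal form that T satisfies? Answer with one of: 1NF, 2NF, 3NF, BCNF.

2NF

Candidate keys: {A}, {E}. Prime attributes: {A, E}.
B --> C breaks BCNF: {B}⁺ = {B, C, D}, so {B} is not a superkey.
Because {C} is non-prime and the left side of B --> C is not a superkey, the relation is not in 3NF.
With only single-attribute keys there can be no partial dependency, so 2NF holds.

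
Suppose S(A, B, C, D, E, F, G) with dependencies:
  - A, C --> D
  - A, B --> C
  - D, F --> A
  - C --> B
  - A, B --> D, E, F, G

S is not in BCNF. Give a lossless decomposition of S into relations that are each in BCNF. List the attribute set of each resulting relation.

Candidate keys of the original relation: {A, B}, {A, C}, {B, D, F}, {C, D, F}.
Within {A, B, C, D, E, F, G}: {D, F}⁺ ∩ {A, B, C, D, E, F, G} = {A, D, F}, not the whole set, so D, F --> A violates BCNF; decompose into {A, D, F} and {B, C, D, E, F, G}.
{A, D, F}: every determinant is a superkey — BCNF.
Within {B, C, D, E, F, G}: {C}⁺ ∩ {B, C, D, E, F, G} = {B, C}, not the whole set, so C --> B violates BCNF; decompose into {B, C} and {C, D, E, F, G}.
{B, C}: every determinant is a superkey — BCNF.
{C, D, E, F, G}: every determinant is a superkey — BCNF.

{A, D, F}; {B, C}; {C, D, E, F, G}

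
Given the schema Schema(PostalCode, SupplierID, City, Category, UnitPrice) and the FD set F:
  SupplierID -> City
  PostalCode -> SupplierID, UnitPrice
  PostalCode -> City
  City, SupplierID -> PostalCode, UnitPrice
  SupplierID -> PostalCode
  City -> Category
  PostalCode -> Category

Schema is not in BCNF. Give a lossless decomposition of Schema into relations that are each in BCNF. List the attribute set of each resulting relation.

Candidate keys of the original relation: {PostalCode}, {SupplierID}.
Within {Category, City, PostalCode, SupplierID, UnitPrice}: {City}⁺ ∩ {Category, City, PostalCode, SupplierID, UnitPrice} = {Category, City}, not the whole set, so City -> Category violates BCNF; decompose into {Category, City} and {City, PostalCode, SupplierID, UnitPrice}.
{Category, City}: every determinant is a superkey — BCNF.
{City, PostalCode, SupplierID, UnitPrice}: every determinant is a superkey — BCNF.

{Category, City}; {City, PostalCode, SupplierID, UnitPrice}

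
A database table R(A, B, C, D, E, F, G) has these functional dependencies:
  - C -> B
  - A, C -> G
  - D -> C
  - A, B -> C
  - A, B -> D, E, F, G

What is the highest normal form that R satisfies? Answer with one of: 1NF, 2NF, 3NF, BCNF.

Candidate keys: {A, B}, {A, C}, {A, D}. Prime attributes: {A, B, C, D}.
C -> B breaks BCNF: {C}⁺ = {B, C}, so {C} is not a superkey.
Its right-hand attributes {B} are all prime, as are those of every other non-superkey FD — the relation is in 3NF.

3NF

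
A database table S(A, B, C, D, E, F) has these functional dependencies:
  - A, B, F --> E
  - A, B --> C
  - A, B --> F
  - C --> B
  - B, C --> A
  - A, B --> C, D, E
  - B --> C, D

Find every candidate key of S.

Closure of {B} is {A, B, C, D, E, F}, the whole schema; {B} is a candidate key.
Closure of {C} is {A, B, C, D, E, F}, the whole schema; {C} is a candidate key.
No proper subset of any of these is a key, and no other minimal superkey exists.

{B}, {C}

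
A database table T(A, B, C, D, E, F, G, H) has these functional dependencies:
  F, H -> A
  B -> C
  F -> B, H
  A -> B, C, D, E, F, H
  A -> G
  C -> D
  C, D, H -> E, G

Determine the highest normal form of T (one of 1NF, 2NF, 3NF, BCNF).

Candidate keys: {A}, {F}. Prime attributes: {A, F}.
For B -> C we have {B}⁺ = {B, C, D}; {B} is not a superkey, so BCNF fails.
B -> C determines the non-prime attribute {C} from a non-superkey — 3NF is violated.
With only single-attribute keys there can be no partial dependency, so 2NF holds.

2NF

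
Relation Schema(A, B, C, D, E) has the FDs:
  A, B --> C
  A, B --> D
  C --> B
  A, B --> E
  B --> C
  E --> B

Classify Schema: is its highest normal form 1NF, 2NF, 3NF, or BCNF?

Candidate keys: {A, B}, {A, C}, {A, E}. Prime attributes: {A, B, C, E}.
C --> B breaks BCNF: {C}⁺ = {B, C}, so {C} is not a superkey.
Its right-hand attributes {B} are all prime, as are those of every other non-superkey FD — the relation is in 3NF.

3NF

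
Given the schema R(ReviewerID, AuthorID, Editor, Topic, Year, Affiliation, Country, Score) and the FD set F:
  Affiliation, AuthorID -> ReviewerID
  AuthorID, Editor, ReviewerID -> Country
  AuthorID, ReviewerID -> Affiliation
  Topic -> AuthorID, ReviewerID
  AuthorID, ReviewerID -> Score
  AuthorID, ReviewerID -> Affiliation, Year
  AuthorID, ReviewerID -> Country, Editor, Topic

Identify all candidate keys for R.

Closure of {Topic} is {Affiliation, AuthorID, Country, Editor, ReviewerID, Score, Topic, Year}, the whole schema; {Topic} is a candidate key.
Closure of {Affiliation, AuthorID} is {Affiliation, AuthorID, Country, Editor, ReviewerID, Score, Topic, Year}, the whole schema; {Affiliation, AuthorID} is a candidate key.
Closure of {AuthorID, ReviewerID} is {Affiliation, AuthorID, Country, Editor, ReviewerID, Score, Topic, Year}, the whole schema; {AuthorID, ReviewerID} is a candidate key.
No proper subset of any of these is a key, and no other minimal superkey exists.

{Affiliation, AuthorID}, {AuthorID, ReviewerID}, {Topic}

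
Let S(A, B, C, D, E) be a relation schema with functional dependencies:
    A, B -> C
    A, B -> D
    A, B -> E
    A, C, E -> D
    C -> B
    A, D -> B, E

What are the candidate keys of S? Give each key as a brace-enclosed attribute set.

{A} never appears on the right of any FD, so every key must include it.
Closure of {A, B} is {A, B, C, D, E}, the whole schema; {A, B} is a candidate key.
Closure of {A, C} is {A, B, C, D, E}, the whole schema; {A, C} is a candidate key.
Closure of {A, D} is {A, B, C, D, E}, the whole schema; {A, D} is a candidate key.
No proper subset of any of these is a key, and no other minimal superkey exists.

{A, B}, {A, C}, {A, D}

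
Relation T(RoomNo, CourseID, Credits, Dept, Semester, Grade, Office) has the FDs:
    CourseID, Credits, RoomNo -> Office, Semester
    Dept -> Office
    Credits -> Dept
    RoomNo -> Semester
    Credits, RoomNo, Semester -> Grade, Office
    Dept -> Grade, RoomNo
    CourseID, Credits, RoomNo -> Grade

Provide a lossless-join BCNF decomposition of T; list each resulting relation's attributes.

Candidate key of the original relation: {CourseID, Credits}.
In {CourseID, Credits, Dept, Grade, Office, RoomNo, Semester}, {Dept} is not a superkey ({Dept}⁺ restricted to this set is {Dept, Grade, Office, RoomNo, Semester}), so split on Dept -> Grade, Office, RoomNo, Semester into {Dept, Grade, Office, RoomNo, Semester} and {CourseID, Credits, Dept}.
In {Dept, Grade, Office, RoomNo, Semester}, {RoomNo} is not a superkey ({RoomNo}⁺ restricted to this set is {RoomNo, Semester}), so split on RoomNo -> Semester into {RoomNo, Semester} and {Dept, Grade, Office, RoomNo}.
{RoomNo, Semester}: every determinant is a superkey — BCNF.
{Dept, Grade, Office, RoomNo}: every determinant is a superkey — BCNF.
In {CourseID, Credits, Dept}, {Credits} is not a superkey ({Credits}⁺ restricted to this set is {Credits, Dept}), so split on Credits -> Dept into {Credits, Dept} and {CourseID, Credits}.
{Credits, Dept}: every determinant is a superkey — BCNF.
{CourseID, Credits}: every determinant is a superkey — BCNF.

{CourseID, Credits}; {Credits, Dept}; {Dept, Grade, Office, RoomNo}; {RoomNo, Semester}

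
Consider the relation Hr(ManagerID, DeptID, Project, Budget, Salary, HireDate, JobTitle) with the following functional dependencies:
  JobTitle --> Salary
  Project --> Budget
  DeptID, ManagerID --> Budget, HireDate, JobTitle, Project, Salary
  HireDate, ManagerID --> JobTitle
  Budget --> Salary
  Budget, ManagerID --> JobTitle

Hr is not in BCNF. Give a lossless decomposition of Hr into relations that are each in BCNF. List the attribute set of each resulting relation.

{Budget, Project}; {DeptID, HireDate, ManagerID, Project}; {HireDate, JobTitle, ManagerID}; {JobTitle, Salary}

Candidate key of the original relation: {DeptID, ManagerID}.
Within {Budget, DeptID, HireDate, JobTitle, ManagerID, Project, Salary}: {JobTitle}⁺ ∩ {Budget, DeptID, HireDate, JobTitle, ManagerID, Project, Salary} = {JobTitle, Salary}, not the whole set, so JobTitle --> Salary violates BCNF; decompose into {JobTitle, Salary} and {Budget, DeptID, HireDate, JobTitle, ManagerID, Project}.
{JobTitle, Salary} is in BCNF.
Within {Budget, DeptID, HireDate, JobTitle, ManagerID, Project}: {Project}⁺ ∩ {Budget, DeptID, HireDate, JobTitle, ManagerID, Project} = {Budget, Project}, not the whole set, so Project --> Budget violates BCNF; decompose into {Budget, Project} and {DeptID, HireDate, JobTitle, ManagerID, Project}.
{Budget, Project} is in BCNF.
Within {DeptID, HireDate, JobTitle, ManagerID, Project}: {HireDate, ManagerID}⁺ ∩ {DeptID, HireDate, JobTitle, ManagerID, Project} = {HireDate, JobTitle, ManagerID}, not the whole set, so HireDate, ManagerID --> JobTitle violates BCNF; decompose into {HireDate, JobTitle, ManagerID} and {DeptID, HireDate, ManagerID, Project}.
{HireDate, JobTitle, ManagerID} is in BCNF.
{DeptID, HireDate, ManagerID, Project} is in BCNF.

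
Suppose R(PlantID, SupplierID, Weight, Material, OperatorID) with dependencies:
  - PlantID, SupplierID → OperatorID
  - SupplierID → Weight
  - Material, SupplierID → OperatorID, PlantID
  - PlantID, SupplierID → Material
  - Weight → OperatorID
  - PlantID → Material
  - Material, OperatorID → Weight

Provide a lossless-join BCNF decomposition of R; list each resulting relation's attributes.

{Material, PlantID}; {OperatorID, Weight}; {PlantID, SupplierID}; {SupplierID, Weight}

Candidate keys of the original relation: {Material, SupplierID}, {PlantID, SupplierID}.
In {Material, OperatorID, PlantID, SupplierID, Weight}, {SupplierID} is not a superkey ({SupplierID}⁺ restricted to this set is {OperatorID, SupplierID, Weight}), so split on SupplierID → OperatorID, Weight into {OperatorID, SupplierID, Weight} and {Material, PlantID, SupplierID}.
In {OperatorID, SupplierID, Weight}, {Weight} is not a superkey ({Weight}⁺ restricted to this set is {OperatorID, Weight}), so split on Weight → OperatorID into {OperatorID, Weight} and {SupplierID, Weight}.
{OperatorID, Weight}: every determinant is a superkey — BCNF.
{SupplierID, Weight}: every determinant is a superkey — BCNF.
In {Material, PlantID, SupplierID}, {PlantID} is not a superkey ({PlantID}⁺ restricted to this set is {Material, PlantID}), so split on PlantID → Material into {Material, PlantID} and {PlantID, SupplierID}.
{Material, PlantID}: every determinant is a superkey — BCNF.
{PlantID, SupplierID}: every determinant is a superkey — BCNF.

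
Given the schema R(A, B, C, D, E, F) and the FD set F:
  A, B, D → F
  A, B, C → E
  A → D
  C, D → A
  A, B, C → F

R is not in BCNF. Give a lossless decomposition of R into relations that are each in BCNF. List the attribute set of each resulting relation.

Candidate keys of the original relation: {A, B, C}, {B, C, D}.
In {A, B, C, D, E, F}, {A, B, D} is not a superkey ({A, B, D}⁺ restricted to this set is {A, B, D, F}), so split on A, B, D → F into {A, B, D, F} and {A, B, C, D, E}.
In {A, B, D, F}, {A} is not a superkey ({A}⁺ restricted to this set is {A, D}), so split on A → D into {A, D} and {A, B, F}.
{A, D} is in BCNF.
{A, B, F} is in BCNF.
In {A, B, C, D, E}, {A} is not a superkey ({A}⁺ restricted to this set is {A, D}), so split on A → D into {A, D} and {A, B, C, E}.
{A, D} is in BCNF.
{A, B, C, E} is in BCNF.

{A, B, C, E}; {A, B, F}; {A, D}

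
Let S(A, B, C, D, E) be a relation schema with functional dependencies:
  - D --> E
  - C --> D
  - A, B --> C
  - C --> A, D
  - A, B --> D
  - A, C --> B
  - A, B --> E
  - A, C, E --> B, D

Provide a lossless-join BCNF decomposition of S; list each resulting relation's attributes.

Candidate keys of the original relation: {A, B}, {C}.
Within {A, B, C, D, E}: {D}⁺ ∩ {A, B, C, D, E} = {D, E}, not the whole set, so D --> E violates BCNF; decompose into {D, E} and {A, B, C, D}.
{D, E} has no BCNF violation.
{A, B, C, D} has no BCNF violation.

{A, B, C, D}; {D, E}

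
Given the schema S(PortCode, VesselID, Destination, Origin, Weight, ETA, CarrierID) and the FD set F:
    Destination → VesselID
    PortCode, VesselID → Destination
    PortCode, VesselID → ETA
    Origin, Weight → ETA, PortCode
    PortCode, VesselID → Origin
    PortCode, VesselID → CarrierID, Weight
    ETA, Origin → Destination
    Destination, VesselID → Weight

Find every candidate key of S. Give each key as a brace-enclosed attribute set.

{Destination, Origin}, {Destination, PortCode}, {ETA, Origin}, {Origin, Weight}, {PortCode, VesselID}

{Destination, Origin}⁺ = {CarrierID, Destination, ETA, Origin, PortCode, VesselID, Weight} — all of the relation — so {Destination, Origin} is a candidate key.
{Destination, PortCode}⁺ = {CarrierID, Destination, ETA, Origin, PortCode, VesselID, Weight} — all of the relation — so {Destination, PortCode} is a candidate key.
{ETA, Origin}⁺ = {CarrierID, Destination, ETA, Origin, PortCode, VesselID, Weight} — all of the relation — so {ETA, Origin} is a candidate key.
{Origin, Weight}⁺ = {CarrierID, Destination, ETA, Origin, PortCode, VesselID, Weight} — all of the relation — so {Origin, Weight} is a candidate key.
{PortCode, VesselID}⁺ = {CarrierID, Destination, ETA, Origin, PortCode, VesselID, Weight} — all of the relation — so {PortCode, VesselID} is a candidate key.
No proper subset of any of these is a key, and no other minimal superkey exists.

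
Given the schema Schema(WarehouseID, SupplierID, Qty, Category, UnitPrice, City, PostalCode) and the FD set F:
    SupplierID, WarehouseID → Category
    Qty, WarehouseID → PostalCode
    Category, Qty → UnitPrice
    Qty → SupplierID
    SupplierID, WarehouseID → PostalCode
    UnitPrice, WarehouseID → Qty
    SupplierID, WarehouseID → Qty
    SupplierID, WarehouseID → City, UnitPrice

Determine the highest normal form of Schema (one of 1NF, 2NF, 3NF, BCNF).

Candidate keys: {Qty, WarehouseID}, {SupplierID, WarehouseID}, {UnitPrice, WarehouseID}. Prime attributes: {Qty, SupplierID, UnitPrice, WarehouseID}.
Category, Qty → UnitPrice: {Category, Qty}⁺ = {Category, Qty, SupplierID, UnitPrice}, which is not all of the attributes, so the left side is not a superkey — BCNF is violated.
Since {UnitPrice} ⊆ prime attributes and every other non-superkey FD also has a prime right side, the schema is in 3NF.

3NF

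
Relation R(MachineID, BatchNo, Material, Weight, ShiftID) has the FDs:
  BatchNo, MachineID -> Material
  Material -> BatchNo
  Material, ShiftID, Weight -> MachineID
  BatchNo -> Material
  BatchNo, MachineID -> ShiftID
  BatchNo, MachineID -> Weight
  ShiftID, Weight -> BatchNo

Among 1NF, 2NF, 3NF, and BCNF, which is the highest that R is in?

3NF

Candidate keys: {BatchNo, MachineID}, {MachineID, Material}, {ShiftID, Weight}. Prime attributes: {BatchNo, MachineID, Material, ShiftID, Weight}.
Material -> BatchNo breaks BCNF: {Material}⁺ = {BatchNo, Material}, so {Material} is not a superkey.
Its right-hand attributes {BatchNo} are all prime, as are those of every other non-superkey FD — the relation is in 3NF.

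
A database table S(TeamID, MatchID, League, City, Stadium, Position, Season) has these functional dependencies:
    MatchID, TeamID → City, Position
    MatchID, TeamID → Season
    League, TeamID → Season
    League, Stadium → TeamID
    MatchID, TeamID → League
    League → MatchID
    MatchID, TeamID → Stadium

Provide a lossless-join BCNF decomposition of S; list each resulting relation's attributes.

Candidate keys of the original relation: {League, Stadium}, {League, TeamID}, {MatchID, TeamID}.
Within {City, League, MatchID, Position, Season, Stadium, TeamID}: {League}⁺ ∩ {City, League, MatchID, Position, Season, Stadium, TeamID} = {League, MatchID}, not the whole set, so League → MatchID violates BCNF; decompose into {League, MatchID} and {City, League, Position, Season, Stadium, TeamID}.
{League, MatchID} is in BCNF.
{City, League, Position, Season, Stadium, TeamID} is in BCNF.

{City, League, Position, Season, Stadium, TeamID}; {League, MatchID}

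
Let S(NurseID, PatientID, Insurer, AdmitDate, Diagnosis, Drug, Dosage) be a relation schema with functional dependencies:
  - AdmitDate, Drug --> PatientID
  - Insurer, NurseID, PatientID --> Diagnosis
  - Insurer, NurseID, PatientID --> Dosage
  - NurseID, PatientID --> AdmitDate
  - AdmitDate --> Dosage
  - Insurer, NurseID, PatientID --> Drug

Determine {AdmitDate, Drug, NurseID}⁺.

{AdmitDate, Dosage, Drug, NurseID, PatientID}

Start with {AdmitDate, Drug, NurseID}.
AdmitDate, Drug --> PatientID applies; add {PatientID} → now {AdmitDate, Drug, NurseID, PatientID}.
AdmitDate --> Dosage applies; add {Dosage} → now {AdmitDate, Dosage, Drug, NurseID, PatientID}.
No further FD applies.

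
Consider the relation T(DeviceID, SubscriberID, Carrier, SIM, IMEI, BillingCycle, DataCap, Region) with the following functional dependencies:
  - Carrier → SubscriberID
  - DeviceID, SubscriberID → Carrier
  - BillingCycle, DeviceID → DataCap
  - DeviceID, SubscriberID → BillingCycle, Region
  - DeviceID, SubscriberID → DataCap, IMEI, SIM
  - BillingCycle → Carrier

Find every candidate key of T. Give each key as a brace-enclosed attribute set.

Attributes never on any right-hand side: {DeviceID} — every candidate key must contain it.
{BillingCycle, DeviceID}⁺ = {BillingCycle, Carrier, DataCap, DeviceID, IMEI, Region, SIM, SubscriberID}, which is every attribute, so {BillingCycle, DeviceID} is a candidate key.
{Carrier, DeviceID}⁺ = {BillingCycle, Carrier, DataCap, DeviceID, IMEI, Region, SIM, SubscriberID}, which is every attribute, so {Carrier, DeviceID} is a candidate key.
{DeviceID, SubscriberID}⁺ = {BillingCycle, Carrier, DataCap, DeviceID, IMEI, Region, SIM, SubscriberID}, which is every attribute, so {DeviceID, SubscriberID} is a candidate key.
Any other superkey properly contains one of these, so there are no further candidate keys.

{BillingCycle, DeviceID}, {Carrier, DeviceID}, {DeviceID, SubscriberID}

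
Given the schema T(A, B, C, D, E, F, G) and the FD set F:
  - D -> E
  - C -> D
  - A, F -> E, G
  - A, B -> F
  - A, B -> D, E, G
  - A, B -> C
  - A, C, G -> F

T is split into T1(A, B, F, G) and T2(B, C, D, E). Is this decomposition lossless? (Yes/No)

The shared attributes are {B} and {B}⁺ = {B}.
T1 ⊄ {B} and T2 ⊄ {B}, so the split is lossy.

No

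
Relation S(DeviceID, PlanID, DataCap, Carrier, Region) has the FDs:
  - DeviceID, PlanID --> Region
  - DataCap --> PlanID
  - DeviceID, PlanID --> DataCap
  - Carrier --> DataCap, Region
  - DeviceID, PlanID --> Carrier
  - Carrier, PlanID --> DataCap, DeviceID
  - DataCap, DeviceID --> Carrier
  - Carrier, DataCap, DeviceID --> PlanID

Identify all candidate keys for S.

{Carrier}, {DataCap, DeviceID}, {DeviceID, PlanID}

{Carrier} is a candidate key since {Carrier}⁺ = {Carrier, DataCap, DeviceID, PlanID, Region} covers every attribute.
{DataCap, DeviceID} is a candidate key since {DataCap, DeviceID}⁺ = {Carrier, DataCap, DeviceID, PlanID, Region} covers every attribute.
{DeviceID, PlanID} is a candidate key since {DeviceID, PlanID}⁺ = {Carrier, DataCap, DeviceID, PlanID, Region} covers every attribute.
These are minimal and exhaustive — every other superkey contains one of them.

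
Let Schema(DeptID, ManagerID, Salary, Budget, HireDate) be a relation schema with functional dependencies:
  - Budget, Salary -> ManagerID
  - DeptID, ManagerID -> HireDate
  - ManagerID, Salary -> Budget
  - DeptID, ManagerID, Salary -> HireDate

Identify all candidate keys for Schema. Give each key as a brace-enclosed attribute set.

{DeptID, Salary} never appear on the right of any FD, so every key must include all of them.
{Budget, DeptID, Salary}⁺ = {Budget, DeptID, HireDate, ManagerID, Salary}, which is every attribute, so {Budget, DeptID, Salary} is a candidate key.
{DeptID, ManagerID, Salary}⁺ = {Budget, DeptID, HireDate, ManagerID, Salary}, which is every attribute, so {DeptID, ManagerID, Salary} is a candidate key.
Any other superkey properly contains one of these, so there are no further candidate keys.

{Budget, DeptID, Salary}, {DeptID, ManagerID, Salary}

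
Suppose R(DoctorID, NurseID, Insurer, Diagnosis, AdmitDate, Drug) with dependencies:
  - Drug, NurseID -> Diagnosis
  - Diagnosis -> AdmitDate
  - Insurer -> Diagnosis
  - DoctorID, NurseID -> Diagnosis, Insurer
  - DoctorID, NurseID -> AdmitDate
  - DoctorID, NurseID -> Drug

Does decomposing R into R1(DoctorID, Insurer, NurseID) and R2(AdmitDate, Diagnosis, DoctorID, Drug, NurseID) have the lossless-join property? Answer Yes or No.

R1 ∩ R2 = {DoctorID, NurseID}; its closure under F is {AdmitDate, Diagnosis, DoctorID, Drug, Insurer, NurseID}.
R1 is contained in that closure, so R1 ∩ R2 -> R1 holds and the join is lossless.

Yes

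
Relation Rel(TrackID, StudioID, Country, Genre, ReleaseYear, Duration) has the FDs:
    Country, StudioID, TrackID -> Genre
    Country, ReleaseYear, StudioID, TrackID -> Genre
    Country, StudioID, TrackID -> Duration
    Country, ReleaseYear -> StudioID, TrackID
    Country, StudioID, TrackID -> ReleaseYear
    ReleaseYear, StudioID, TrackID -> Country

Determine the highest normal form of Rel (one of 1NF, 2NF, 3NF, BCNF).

Candidate keys: {Country, ReleaseYear}, {Country, StudioID, TrackID}, {ReleaseYear, StudioID, TrackID}. Prime attributes: {Country, ReleaseYear, StudioID, TrackID}.
The left-hand side of every FD is a superkey, so BCNF is satisfied.

BCNF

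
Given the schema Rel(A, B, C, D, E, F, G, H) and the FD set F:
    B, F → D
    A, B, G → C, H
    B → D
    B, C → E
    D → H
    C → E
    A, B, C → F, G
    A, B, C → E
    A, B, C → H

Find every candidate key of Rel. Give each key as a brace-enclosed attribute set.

{A, B, C}, {A, B, G}

No FD produces {A, B}, so they must be in every candidate key.
Closure of {A, B, C} is {A, B, C, D, E, F, G, H}, the whole schema; {A, B, C} is a candidate key.
Closure of {A, B, G} is {A, B, C, D, E, F, G, H}, the whole schema; {A, B, G} is a candidate key.
Any other superkey properly contains one of these, so there are no further candidate keys.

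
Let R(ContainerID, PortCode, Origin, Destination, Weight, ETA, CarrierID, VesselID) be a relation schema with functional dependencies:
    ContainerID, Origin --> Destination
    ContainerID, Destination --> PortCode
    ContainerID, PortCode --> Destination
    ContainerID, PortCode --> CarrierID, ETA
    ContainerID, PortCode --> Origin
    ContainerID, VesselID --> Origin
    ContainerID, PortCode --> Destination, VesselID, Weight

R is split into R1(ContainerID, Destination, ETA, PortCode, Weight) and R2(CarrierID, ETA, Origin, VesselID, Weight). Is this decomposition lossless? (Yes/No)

Common attributes: {ETA, Weight}; their closure is {ETA, Weight}.
Neither R1 nor R2 is contained in that closure, so the decomposition is lossy.

No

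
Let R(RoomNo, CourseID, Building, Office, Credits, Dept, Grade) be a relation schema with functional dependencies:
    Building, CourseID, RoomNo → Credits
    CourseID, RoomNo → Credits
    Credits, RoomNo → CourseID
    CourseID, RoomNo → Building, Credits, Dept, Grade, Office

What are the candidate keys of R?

Attributes never on any right-hand side: {RoomNo} — every candidate key must contain it.
{CourseID, RoomNo} is a candidate key since {CourseID, RoomNo}⁺ = {Building, CourseID, Credits, Dept, Grade, Office, RoomNo} covers every attribute.
{Credits, RoomNo} is a candidate key since {Credits, RoomNo}⁺ = {Building, CourseID, Credits, Dept, Grade, Office, RoomNo} covers every attribute.
These are minimal and exhaustive — every other superkey contains one of them.

{CourseID, RoomNo}, {Credits, RoomNo}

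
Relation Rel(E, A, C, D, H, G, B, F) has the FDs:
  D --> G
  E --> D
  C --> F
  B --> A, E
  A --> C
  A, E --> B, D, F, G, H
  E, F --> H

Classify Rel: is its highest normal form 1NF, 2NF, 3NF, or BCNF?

1NF

Candidate keys: {A, E}, {B}. Prime attributes: {A, B, E}.
D --> G: {D}⁺ = {D, G}, which is not all of the attributes, so the left side is not a superkey — BCNF is violated.
Because {G} is non-prime and the left side of D --> G is not a superkey, the relation is not in 3NF.
Since {A} ⊂ {A, E} and {A}⁺ ⊇ {C, F} with {C, F} non-prime, there is a partial dependency; 2NF fails.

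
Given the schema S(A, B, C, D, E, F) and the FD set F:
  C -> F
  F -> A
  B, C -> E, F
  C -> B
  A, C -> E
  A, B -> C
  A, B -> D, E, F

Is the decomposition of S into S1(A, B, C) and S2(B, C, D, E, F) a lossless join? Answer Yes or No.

Yes

Common attributes: {B, C}; their closure is {A, B, C, D, E, F}.
S1 is contained in that closure, so S1 ∩ S2 -> S1 holds and the join is lossless.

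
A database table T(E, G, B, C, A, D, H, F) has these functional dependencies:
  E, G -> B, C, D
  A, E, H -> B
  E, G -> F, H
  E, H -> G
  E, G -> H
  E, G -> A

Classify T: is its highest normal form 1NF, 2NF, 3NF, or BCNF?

BCNF

Candidate keys: {E, G}, {E, H}. Prime attributes: {E, G, H}.
The left-hand side of every FD is a superkey, so BCNF is satisfied.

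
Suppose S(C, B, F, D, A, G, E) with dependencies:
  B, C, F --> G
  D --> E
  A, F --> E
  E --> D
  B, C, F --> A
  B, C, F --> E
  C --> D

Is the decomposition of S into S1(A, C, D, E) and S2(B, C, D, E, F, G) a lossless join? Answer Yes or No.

No

Common attributes: {C, D, E}; their closure is {C, D, E}.
The closure covers neither S1 nor S2 entirely; the join is not lossless.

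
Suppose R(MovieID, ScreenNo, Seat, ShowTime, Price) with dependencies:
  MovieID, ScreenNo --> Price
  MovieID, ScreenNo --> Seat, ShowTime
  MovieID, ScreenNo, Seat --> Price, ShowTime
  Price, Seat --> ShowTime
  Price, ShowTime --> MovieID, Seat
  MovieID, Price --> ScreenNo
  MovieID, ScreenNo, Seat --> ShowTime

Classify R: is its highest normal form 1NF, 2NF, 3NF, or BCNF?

Candidate keys: {MovieID, Price}, {MovieID, ScreenNo}, {Price, Seat}, {Price, ShowTime}. Prime attributes: {MovieID, Price, ScreenNo, Seat, ShowTime}.
The left-hand side of every FD is a superkey, so BCNF is satisfied.

BCNF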